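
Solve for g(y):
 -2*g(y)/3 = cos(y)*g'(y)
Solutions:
 g(y) = C1*(sin(y) - 1)^(1/3)/(sin(y) + 1)^(1/3)


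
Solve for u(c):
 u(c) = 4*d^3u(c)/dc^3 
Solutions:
 u(c) = C3*exp(2^(1/3)*c/2) + (C1*sin(2^(1/3)*sqrt(3)*c/4) + C2*cos(2^(1/3)*sqrt(3)*c/4))*exp(-2^(1/3)*c/4)


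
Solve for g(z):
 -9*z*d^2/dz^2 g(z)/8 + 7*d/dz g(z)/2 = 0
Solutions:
 g(z) = C1 + C2*z^(37/9)


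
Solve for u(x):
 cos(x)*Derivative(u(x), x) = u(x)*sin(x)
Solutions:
 u(x) = C1/cos(x)


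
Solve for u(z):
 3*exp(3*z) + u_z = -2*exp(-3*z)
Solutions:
 u(z) = C1 - exp(3*z) + 2*exp(-3*z)/3


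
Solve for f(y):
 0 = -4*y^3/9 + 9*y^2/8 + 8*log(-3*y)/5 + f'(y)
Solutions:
 f(y) = C1 + y^4/9 - 3*y^3/8 - 8*y*log(-y)/5 + 8*y*(1 - log(3))/5


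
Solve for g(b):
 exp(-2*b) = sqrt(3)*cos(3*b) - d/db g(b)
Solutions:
 g(b) = C1 + sqrt(3)*sin(3*b)/3 + exp(-2*b)/2


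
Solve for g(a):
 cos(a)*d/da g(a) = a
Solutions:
 g(a) = C1 + Integral(a/cos(a), a)


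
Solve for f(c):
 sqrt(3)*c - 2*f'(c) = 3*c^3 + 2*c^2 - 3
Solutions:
 f(c) = C1 - 3*c^4/8 - c^3/3 + sqrt(3)*c^2/4 + 3*c/2


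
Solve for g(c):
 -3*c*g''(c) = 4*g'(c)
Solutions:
 g(c) = C1 + C2/c^(1/3)


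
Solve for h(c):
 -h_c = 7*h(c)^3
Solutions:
 h(c) = -sqrt(2)*sqrt(-1/(C1 - 7*c))/2
 h(c) = sqrt(2)*sqrt(-1/(C1 - 7*c))/2


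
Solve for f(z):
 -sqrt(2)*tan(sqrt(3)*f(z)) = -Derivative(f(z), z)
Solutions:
 f(z) = sqrt(3)*(pi - asin(C1*exp(sqrt(6)*z)))/3
 f(z) = sqrt(3)*asin(C1*exp(sqrt(6)*z))/3


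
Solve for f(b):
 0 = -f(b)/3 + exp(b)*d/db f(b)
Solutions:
 f(b) = C1*exp(-exp(-b)/3)


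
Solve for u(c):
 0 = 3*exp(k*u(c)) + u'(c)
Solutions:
 u(c) = Piecewise((log(1/(C1*k + 3*c*k))/k, Ne(k, 0)), (nan, True))
 u(c) = Piecewise((C1 - 3*c, Eq(k, 0)), (nan, True))


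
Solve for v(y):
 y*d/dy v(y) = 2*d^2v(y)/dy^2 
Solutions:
 v(y) = C1 + C2*erfi(y/2)


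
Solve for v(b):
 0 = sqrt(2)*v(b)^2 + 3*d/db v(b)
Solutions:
 v(b) = 3/(C1 + sqrt(2)*b)


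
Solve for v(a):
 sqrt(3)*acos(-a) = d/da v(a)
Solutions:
 v(a) = C1 + sqrt(3)*(a*acos(-a) + sqrt(1 - a^2))


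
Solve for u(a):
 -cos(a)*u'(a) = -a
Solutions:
 u(a) = C1 + Integral(a/cos(a), a)


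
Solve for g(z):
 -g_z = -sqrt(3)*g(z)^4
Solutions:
 g(z) = (-1/(C1 + 3*sqrt(3)*z))^(1/3)
 g(z) = (-1/(C1 + sqrt(3)*z))^(1/3)*(-3^(2/3) - 3*3^(1/6)*I)/6
 g(z) = (-1/(C1 + sqrt(3)*z))^(1/3)*(-3^(2/3) + 3*3^(1/6)*I)/6


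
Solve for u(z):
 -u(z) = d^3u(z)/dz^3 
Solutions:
 u(z) = C3*exp(-z) + (C1*sin(sqrt(3)*z/2) + C2*cos(sqrt(3)*z/2))*exp(z/2)


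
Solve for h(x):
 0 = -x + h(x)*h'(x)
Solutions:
 h(x) = -sqrt(C1 + x^2)
 h(x) = sqrt(C1 + x^2)


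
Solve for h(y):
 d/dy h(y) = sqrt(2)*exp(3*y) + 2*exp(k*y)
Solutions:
 h(y) = C1 + sqrt(2)*exp(3*y)/3 + 2*exp(k*y)/k


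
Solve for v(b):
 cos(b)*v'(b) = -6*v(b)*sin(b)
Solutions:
 v(b) = C1*cos(b)^6


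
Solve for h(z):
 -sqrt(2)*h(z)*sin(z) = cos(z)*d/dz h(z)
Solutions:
 h(z) = C1*cos(z)^(sqrt(2))


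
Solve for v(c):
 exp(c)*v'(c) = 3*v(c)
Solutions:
 v(c) = C1*exp(-3*exp(-c))


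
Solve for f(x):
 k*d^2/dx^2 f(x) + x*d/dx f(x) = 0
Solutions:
 f(x) = C1 + C2*sqrt(k)*erf(sqrt(2)*x*sqrt(1/k)/2)


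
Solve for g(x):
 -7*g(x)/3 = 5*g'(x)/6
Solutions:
 g(x) = C1*exp(-14*x/5)


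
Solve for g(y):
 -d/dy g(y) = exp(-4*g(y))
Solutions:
 g(y) = log(-I*(C1 - 4*y)^(1/4))
 g(y) = log(I*(C1 - 4*y)^(1/4))
 g(y) = log(-(C1 - 4*y)^(1/4))
 g(y) = log(C1 - 4*y)/4


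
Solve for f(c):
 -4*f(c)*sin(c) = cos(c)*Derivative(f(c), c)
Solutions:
 f(c) = C1*cos(c)^4


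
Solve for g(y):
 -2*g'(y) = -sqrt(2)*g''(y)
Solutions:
 g(y) = C1 + C2*exp(sqrt(2)*y)


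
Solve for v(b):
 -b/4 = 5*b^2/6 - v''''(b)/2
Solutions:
 v(b) = C1 + C2*b + C3*b^2 + C4*b^3 + b^6/216 + b^5/240


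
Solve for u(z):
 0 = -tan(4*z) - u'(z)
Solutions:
 u(z) = C1 + log(cos(4*z))/4


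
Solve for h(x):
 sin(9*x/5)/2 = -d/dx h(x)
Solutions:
 h(x) = C1 + 5*cos(9*x/5)/18


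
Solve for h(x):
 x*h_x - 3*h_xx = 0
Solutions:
 h(x) = C1 + C2*erfi(sqrt(6)*x/6)


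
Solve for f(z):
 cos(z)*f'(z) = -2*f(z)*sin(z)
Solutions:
 f(z) = C1*cos(z)^2


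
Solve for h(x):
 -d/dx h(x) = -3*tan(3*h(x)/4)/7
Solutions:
 h(x) = -4*asin(C1*exp(9*x/28))/3 + 4*pi/3
 h(x) = 4*asin(C1*exp(9*x/28))/3


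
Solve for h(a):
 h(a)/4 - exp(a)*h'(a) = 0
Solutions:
 h(a) = C1*exp(-exp(-a)/4)


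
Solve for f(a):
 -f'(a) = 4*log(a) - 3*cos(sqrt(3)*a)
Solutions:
 f(a) = C1 - 4*a*log(a) + 4*a + sqrt(3)*sin(sqrt(3)*a)


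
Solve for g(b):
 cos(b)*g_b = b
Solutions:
 g(b) = C1 + Integral(b/cos(b), b)


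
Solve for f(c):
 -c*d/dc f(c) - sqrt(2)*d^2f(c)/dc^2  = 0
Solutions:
 f(c) = C1 + C2*erf(2^(1/4)*c/2)


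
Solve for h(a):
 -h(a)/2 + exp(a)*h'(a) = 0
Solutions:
 h(a) = C1*exp(-exp(-a)/2)


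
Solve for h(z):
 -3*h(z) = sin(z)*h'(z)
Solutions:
 h(z) = C1*(cos(z) + 1)^(3/2)/(cos(z) - 1)^(3/2)


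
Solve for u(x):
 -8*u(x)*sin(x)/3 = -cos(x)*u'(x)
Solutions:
 u(x) = C1/cos(x)^(8/3)


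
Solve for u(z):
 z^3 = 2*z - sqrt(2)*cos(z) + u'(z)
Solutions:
 u(z) = C1 + z^4/4 - z^2 + sqrt(2)*sin(z)


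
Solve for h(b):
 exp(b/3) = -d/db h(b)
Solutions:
 h(b) = C1 - 3*exp(b/3)


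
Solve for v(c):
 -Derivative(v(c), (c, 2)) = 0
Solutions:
 v(c) = C1 + C2*c


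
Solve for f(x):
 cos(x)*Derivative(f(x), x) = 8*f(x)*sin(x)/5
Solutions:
 f(x) = C1/cos(x)^(8/5)


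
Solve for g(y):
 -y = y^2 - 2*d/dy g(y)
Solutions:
 g(y) = C1 + y^3/6 + y^2/4


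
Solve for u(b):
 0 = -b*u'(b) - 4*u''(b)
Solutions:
 u(b) = C1 + C2*erf(sqrt(2)*b/4)


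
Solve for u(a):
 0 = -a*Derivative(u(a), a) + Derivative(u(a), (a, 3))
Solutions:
 u(a) = C1 + Integral(C2*airyai(a) + C3*airybi(a), a)


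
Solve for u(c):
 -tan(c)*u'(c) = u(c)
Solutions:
 u(c) = C1/sin(c)


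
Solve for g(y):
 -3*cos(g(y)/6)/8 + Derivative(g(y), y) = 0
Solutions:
 -3*y/8 - 3*log(sin(g(y)/6) - 1) + 3*log(sin(g(y)/6) + 1) = C1


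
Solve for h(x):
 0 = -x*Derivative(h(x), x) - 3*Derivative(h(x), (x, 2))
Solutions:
 h(x) = C1 + C2*erf(sqrt(6)*x/6)


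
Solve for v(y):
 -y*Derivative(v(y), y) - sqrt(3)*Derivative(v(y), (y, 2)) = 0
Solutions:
 v(y) = C1 + C2*erf(sqrt(2)*3^(3/4)*y/6)


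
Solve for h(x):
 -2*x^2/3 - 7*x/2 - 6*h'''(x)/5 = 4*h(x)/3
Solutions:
 h(x) = C3*exp(-30^(1/3)*x/3) - x^2/2 - 21*x/8 + (C1*sin(10^(1/3)*3^(5/6)*x/6) + C2*cos(10^(1/3)*3^(5/6)*x/6))*exp(30^(1/3)*x/6)


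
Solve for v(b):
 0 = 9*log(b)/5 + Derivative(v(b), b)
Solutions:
 v(b) = C1 - 9*b*log(b)/5 + 9*b/5


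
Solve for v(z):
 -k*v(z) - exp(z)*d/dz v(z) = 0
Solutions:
 v(z) = C1*exp(k*exp(-z))


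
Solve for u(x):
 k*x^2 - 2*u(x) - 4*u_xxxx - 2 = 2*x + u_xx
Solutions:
 u(x) = k*x^2/2 - k/2 - x + (C1*sin(2^(3/4)*x*cos(atan(sqrt(31))/2)/2) + C2*cos(2^(3/4)*x*cos(atan(sqrt(31))/2)/2))*exp(-2^(3/4)*x*sin(atan(sqrt(31))/2)/2) + (C3*sin(2^(3/4)*x*cos(atan(sqrt(31))/2)/2) + C4*cos(2^(3/4)*x*cos(atan(sqrt(31))/2)/2))*exp(2^(3/4)*x*sin(atan(sqrt(31))/2)/2) - 1


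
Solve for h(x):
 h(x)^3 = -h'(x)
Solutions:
 h(x) = -sqrt(2)*sqrt(-1/(C1 - x))/2
 h(x) = sqrt(2)*sqrt(-1/(C1 - x))/2


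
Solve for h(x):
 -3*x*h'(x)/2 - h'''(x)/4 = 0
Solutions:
 h(x) = C1 + Integral(C2*airyai(-6^(1/3)*x) + C3*airybi(-6^(1/3)*x), x)


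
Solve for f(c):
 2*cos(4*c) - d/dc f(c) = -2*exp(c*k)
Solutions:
 f(c) = C1 + sin(4*c)/2 + 2*exp(c*k)/k


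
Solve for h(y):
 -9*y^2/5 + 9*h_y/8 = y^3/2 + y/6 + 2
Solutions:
 h(y) = C1 + y^4/9 + 8*y^3/15 + 2*y^2/27 + 16*y/9


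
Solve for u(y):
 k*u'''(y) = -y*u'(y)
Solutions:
 u(y) = C1 + Integral(C2*airyai(y*(-1/k)^(1/3)) + C3*airybi(y*(-1/k)^(1/3)), y)


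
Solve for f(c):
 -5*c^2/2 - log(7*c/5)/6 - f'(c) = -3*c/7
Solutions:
 f(c) = C1 - 5*c^3/6 + 3*c^2/14 - c*log(c)/6 - c*log(7)/6 + c/6 + c*log(5)/6


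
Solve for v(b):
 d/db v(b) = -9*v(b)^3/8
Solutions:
 v(b) = -2*sqrt(-1/(C1 - 9*b))
 v(b) = 2*sqrt(-1/(C1 - 9*b))


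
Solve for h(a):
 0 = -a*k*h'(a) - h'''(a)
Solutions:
 h(a) = C1 + Integral(C2*airyai(a*(-k)^(1/3)) + C3*airybi(a*(-k)^(1/3)), a)


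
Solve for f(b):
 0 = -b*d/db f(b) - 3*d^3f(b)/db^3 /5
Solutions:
 f(b) = C1 + Integral(C2*airyai(-3^(2/3)*5^(1/3)*b/3) + C3*airybi(-3^(2/3)*5^(1/3)*b/3), b)


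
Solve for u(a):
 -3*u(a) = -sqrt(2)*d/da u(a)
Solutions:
 u(a) = C1*exp(3*sqrt(2)*a/2)


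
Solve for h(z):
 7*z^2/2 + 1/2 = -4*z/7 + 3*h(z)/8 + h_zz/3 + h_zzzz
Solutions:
 h(z) = 28*z^2/3 + 32*z/21 + (C1*sin(6^(1/4)*z*cos(atan(5*sqrt(2)/2)/2)/2) + C2*cos(6^(1/4)*z*cos(atan(5*sqrt(2)/2)/2)/2))*exp(-6^(1/4)*z*sin(atan(5*sqrt(2)/2)/2)/2) + (C3*sin(6^(1/4)*z*cos(atan(5*sqrt(2)/2)/2)/2) + C4*cos(6^(1/4)*z*cos(atan(5*sqrt(2)/2)/2)/2))*exp(6^(1/4)*z*sin(atan(5*sqrt(2)/2)/2)/2) - 412/27


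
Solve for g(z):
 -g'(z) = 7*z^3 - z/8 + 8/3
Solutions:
 g(z) = C1 - 7*z^4/4 + z^2/16 - 8*z/3


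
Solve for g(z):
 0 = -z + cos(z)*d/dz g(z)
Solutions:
 g(z) = C1 + Integral(z/cos(z), z)


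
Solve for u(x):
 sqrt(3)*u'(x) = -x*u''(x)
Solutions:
 u(x) = C1 + C2*x^(1 - sqrt(3))


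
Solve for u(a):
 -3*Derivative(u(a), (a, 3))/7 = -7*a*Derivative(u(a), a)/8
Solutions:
 u(a) = C1 + Integral(C2*airyai(21^(2/3)*a/6) + C3*airybi(21^(2/3)*a/6), a)


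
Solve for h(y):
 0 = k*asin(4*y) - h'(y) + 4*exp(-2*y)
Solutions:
 h(y) = C1 + k*y*asin(4*y) + k*sqrt(1 - 16*y^2)/4 - 2*exp(-2*y)


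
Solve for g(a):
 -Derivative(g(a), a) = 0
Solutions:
 g(a) = C1


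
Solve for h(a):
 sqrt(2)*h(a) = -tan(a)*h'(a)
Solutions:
 h(a) = C1/sin(a)^(sqrt(2))


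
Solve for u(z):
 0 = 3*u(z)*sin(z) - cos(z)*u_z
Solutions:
 u(z) = C1/cos(z)^3


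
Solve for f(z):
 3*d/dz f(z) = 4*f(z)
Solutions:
 f(z) = C1*exp(4*z/3)


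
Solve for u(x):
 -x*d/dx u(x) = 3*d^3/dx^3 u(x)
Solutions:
 u(x) = C1 + Integral(C2*airyai(-3^(2/3)*x/3) + C3*airybi(-3^(2/3)*x/3), x)


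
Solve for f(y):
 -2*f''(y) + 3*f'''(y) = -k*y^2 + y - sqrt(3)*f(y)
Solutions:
 f(y) = C1*exp(y*(8*2^(1/3)/(-16 + sqrt(-256 + (-16 + 243*sqrt(3))^2) + 243*sqrt(3))^(1/3) + 8 + 2^(2/3)*(-16 + sqrt(-256 + (-16 + 243*sqrt(3))^2) + 243*sqrt(3))^(1/3))/36)*sin(2^(1/3)*sqrt(3)*y*(-2^(1/3)*(-16 + 27*sqrt(-256/729 + (-16/27 + 9*sqrt(3))^2) + 243*sqrt(3))^(1/3) + 8/(-16 + 27*sqrt(-256/729 + (-16/27 + 9*sqrt(3))^2) + 243*sqrt(3))^(1/3))/36) + C2*exp(y*(8*2^(1/3)/(-16 + sqrt(-256 + (-16 + 243*sqrt(3))^2) + 243*sqrt(3))^(1/3) + 8 + 2^(2/3)*(-16 + sqrt(-256 + (-16 + 243*sqrt(3))^2) + 243*sqrt(3))^(1/3))/36)*cos(2^(1/3)*sqrt(3)*y*(-2^(1/3)*(-16 + 27*sqrt(-256/729 + (-16/27 + 9*sqrt(3))^2) + 243*sqrt(3))^(1/3) + 8/(-16 + 27*sqrt(-256/729 + (-16/27 + 9*sqrt(3))^2) + 243*sqrt(3))^(1/3))/36) + C3*exp(y*(-2^(2/3)*(-16 + sqrt(-256 + (-16 + 243*sqrt(3))^2) + 243*sqrt(3))^(1/3) - 8*2^(1/3)/(-16 + sqrt(-256 + (-16 + 243*sqrt(3))^2) + 243*sqrt(3))^(1/3) + 4)/18) - sqrt(3)*k*y^2/3 - 4*k/3 + sqrt(3)*y/3


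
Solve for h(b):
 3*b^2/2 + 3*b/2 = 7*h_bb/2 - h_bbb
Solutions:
 h(b) = C1 + C2*b + C3*exp(7*b/2) + b^4/28 + 11*b^3/98 + 33*b^2/343


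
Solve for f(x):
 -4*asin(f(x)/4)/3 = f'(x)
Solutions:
 Integral(1/asin(_y/4), (_y, f(x))) = C1 - 4*x/3


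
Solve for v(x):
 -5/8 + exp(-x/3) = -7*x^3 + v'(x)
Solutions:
 v(x) = C1 + 7*x^4/4 - 5*x/8 - 3*exp(-x/3)


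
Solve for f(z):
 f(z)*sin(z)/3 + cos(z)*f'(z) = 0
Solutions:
 f(z) = C1*cos(z)^(1/3)


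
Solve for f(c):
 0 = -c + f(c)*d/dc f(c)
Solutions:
 f(c) = -sqrt(C1 + c^2)
 f(c) = sqrt(C1 + c^2)


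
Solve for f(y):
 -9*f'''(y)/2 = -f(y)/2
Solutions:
 f(y) = C3*exp(3^(1/3)*y/3) + (C1*sin(3^(5/6)*y/6) + C2*cos(3^(5/6)*y/6))*exp(-3^(1/3)*y/6)


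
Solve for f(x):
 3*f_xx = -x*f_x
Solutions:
 f(x) = C1 + C2*erf(sqrt(6)*x/6)


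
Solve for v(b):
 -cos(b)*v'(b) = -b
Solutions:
 v(b) = C1 + Integral(b/cos(b), b)


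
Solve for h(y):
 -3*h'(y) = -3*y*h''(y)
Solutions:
 h(y) = C1 + C2*y^2


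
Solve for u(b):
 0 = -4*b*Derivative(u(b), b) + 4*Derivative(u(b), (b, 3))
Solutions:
 u(b) = C1 + Integral(C2*airyai(b) + C3*airybi(b), b)


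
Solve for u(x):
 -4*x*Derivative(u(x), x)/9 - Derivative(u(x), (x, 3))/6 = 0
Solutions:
 u(x) = C1 + Integral(C2*airyai(-2*3^(2/3)*x/3) + C3*airybi(-2*3^(2/3)*x/3), x)


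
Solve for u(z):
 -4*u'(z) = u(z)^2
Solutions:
 u(z) = 4/(C1 + z)


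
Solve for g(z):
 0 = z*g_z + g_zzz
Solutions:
 g(z) = C1 + Integral(C2*airyai(-z) + C3*airybi(-z), z)


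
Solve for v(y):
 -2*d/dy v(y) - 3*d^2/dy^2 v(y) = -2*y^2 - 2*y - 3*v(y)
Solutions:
 v(y) = C1*exp(y*(-1 + sqrt(10))/3) + C2*exp(-y*(1 + sqrt(10))/3) - 2*y^2/3 - 14*y/9 - 64/27


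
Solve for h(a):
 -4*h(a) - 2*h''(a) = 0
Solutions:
 h(a) = C1*sin(sqrt(2)*a) + C2*cos(sqrt(2)*a)


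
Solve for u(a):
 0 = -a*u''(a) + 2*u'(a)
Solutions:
 u(a) = C1 + C2*a^3


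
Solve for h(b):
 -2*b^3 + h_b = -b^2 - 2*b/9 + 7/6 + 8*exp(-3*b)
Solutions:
 h(b) = C1 + b^4/2 - b^3/3 - b^2/9 + 7*b/6 - 8*exp(-3*b)/3


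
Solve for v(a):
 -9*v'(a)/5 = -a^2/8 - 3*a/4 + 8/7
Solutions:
 v(a) = C1 + 5*a^3/216 + 5*a^2/24 - 40*a/63


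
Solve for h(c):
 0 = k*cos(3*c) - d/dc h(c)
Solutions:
 h(c) = C1 + k*sin(3*c)/3


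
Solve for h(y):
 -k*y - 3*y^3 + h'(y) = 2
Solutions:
 h(y) = C1 + k*y^2/2 + 3*y^4/4 + 2*y


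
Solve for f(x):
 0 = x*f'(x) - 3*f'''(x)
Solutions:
 f(x) = C1 + Integral(C2*airyai(3^(2/3)*x/3) + C3*airybi(3^(2/3)*x/3), x)


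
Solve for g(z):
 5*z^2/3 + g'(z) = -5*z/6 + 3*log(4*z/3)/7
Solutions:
 g(z) = C1 - 5*z^3/9 - 5*z^2/12 + 3*z*log(z)/7 - 3*z*log(3)/7 - 3*z/7 + 6*z*log(2)/7


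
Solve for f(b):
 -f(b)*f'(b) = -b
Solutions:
 f(b) = -sqrt(C1 + b^2)
 f(b) = sqrt(C1 + b^2)


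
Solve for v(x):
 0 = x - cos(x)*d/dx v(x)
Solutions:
 v(x) = C1 + Integral(x/cos(x), x)


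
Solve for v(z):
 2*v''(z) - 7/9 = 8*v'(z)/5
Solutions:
 v(z) = C1 + C2*exp(4*z/5) - 35*z/72


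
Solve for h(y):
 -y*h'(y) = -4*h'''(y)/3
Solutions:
 h(y) = C1 + Integral(C2*airyai(6^(1/3)*y/2) + C3*airybi(6^(1/3)*y/2), y)


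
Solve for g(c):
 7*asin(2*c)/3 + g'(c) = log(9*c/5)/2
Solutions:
 g(c) = C1 + c*log(c)/2 - 7*c*asin(2*c)/3 - c*log(5)/2 - c/2 + c*log(3) - 7*sqrt(1 - 4*c^2)/6


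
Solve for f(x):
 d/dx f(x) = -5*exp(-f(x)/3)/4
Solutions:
 f(x) = 3*log(C1 - 5*x/12)


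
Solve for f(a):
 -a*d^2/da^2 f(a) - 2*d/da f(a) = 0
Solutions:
 f(a) = C1 + C2/a


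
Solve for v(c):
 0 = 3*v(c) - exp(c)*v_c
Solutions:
 v(c) = C1*exp(-3*exp(-c))


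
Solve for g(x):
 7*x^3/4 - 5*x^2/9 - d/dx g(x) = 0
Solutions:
 g(x) = C1 + 7*x^4/16 - 5*x^3/27


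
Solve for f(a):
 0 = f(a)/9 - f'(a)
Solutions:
 f(a) = C1*exp(a/9)


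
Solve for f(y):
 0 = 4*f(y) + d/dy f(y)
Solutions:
 f(y) = C1*exp(-4*y)


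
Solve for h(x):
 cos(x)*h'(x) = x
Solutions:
 h(x) = C1 + Integral(x/cos(x), x)


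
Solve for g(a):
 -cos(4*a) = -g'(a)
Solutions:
 g(a) = C1 + sin(4*a)/4


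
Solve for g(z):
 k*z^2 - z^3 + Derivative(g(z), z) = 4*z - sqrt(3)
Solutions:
 g(z) = C1 - k*z^3/3 + z^4/4 + 2*z^2 - sqrt(3)*z


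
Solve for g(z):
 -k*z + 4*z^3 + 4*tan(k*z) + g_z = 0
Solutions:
 g(z) = C1 + k*z^2/2 - z^4 - 4*Piecewise((-log(cos(k*z))/k, Ne(k, 0)), (0, True))


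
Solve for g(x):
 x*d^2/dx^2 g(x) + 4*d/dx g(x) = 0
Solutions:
 g(x) = C1 + C2/x^3


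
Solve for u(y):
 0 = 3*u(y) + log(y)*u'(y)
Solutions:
 u(y) = C1*exp(-3*li(y))


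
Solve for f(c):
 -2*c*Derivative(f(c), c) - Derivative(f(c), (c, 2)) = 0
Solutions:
 f(c) = C1 + C2*erf(c)


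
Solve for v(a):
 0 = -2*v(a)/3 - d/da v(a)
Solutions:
 v(a) = C1*exp(-2*a/3)


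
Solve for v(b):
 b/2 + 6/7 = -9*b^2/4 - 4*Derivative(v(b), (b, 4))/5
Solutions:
 v(b) = C1 + C2*b + C3*b^2 + C4*b^3 - b^6/128 - b^5/192 - 5*b^4/112


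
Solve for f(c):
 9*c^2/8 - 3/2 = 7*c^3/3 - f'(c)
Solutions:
 f(c) = C1 + 7*c^4/12 - 3*c^3/8 + 3*c/2


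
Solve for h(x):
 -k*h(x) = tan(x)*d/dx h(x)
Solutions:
 h(x) = C1*exp(-k*log(sin(x)))


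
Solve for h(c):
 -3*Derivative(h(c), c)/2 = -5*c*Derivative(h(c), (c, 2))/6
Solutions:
 h(c) = C1 + C2*c^(14/5)


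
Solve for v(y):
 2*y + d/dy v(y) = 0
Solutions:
 v(y) = C1 - y^2


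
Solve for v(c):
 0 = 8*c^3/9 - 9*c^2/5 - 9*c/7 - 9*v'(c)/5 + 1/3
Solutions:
 v(c) = C1 + 10*c^4/81 - c^3/3 - 5*c^2/14 + 5*c/27


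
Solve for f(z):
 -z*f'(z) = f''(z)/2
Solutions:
 f(z) = C1 + C2*erf(z)


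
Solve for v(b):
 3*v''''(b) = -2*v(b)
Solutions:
 v(b) = (C1*sin(6^(3/4)*b/6) + C2*cos(6^(3/4)*b/6))*exp(-6^(3/4)*b/6) + (C3*sin(6^(3/4)*b/6) + C4*cos(6^(3/4)*b/6))*exp(6^(3/4)*b/6)


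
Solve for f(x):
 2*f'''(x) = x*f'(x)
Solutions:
 f(x) = C1 + Integral(C2*airyai(2^(2/3)*x/2) + C3*airybi(2^(2/3)*x/2), x)


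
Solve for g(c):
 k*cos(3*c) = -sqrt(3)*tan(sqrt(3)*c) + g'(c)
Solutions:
 g(c) = C1 + k*sin(3*c)/3 - log(cos(sqrt(3)*c))


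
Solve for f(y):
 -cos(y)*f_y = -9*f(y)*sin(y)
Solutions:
 f(y) = C1/cos(y)^9


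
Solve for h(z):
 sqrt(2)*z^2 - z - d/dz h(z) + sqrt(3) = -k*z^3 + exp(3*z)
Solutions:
 h(z) = C1 + k*z^4/4 + sqrt(2)*z^3/3 - z^2/2 + sqrt(3)*z - exp(3*z)/3


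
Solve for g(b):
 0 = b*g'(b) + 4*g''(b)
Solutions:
 g(b) = C1 + C2*erf(sqrt(2)*b/4)


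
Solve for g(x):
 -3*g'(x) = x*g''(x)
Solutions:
 g(x) = C1 + C2/x^2


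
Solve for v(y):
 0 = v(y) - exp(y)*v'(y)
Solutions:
 v(y) = C1*exp(-exp(-y))


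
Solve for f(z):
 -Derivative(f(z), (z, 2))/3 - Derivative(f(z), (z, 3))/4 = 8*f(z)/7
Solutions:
 f(z) = C1*exp(z*(-28 + 14*2^(2/3)*7^(1/3)/(27*sqrt(785) + 757)^(1/3) + 2^(1/3)*7^(2/3)*(27*sqrt(785) + 757)^(1/3))/63)*sin(14^(1/3)*sqrt(3)*z*(-7^(1/3)*(27*sqrt(785) + 757)^(1/3) + 14*2^(1/3)/(27*sqrt(785) + 757)^(1/3))/63) + C2*exp(z*(-28 + 14*2^(2/3)*7^(1/3)/(27*sqrt(785) + 757)^(1/3) + 2^(1/3)*7^(2/3)*(27*sqrt(785) + 757)^(1/3))/63)*cos(14^(1/3)*sqrt(3)*z*(-7^(1/3)*(27*sqrt(785) + 757)^(1/3) + 14*2^(1/3)/(27*sqrt(785) + 757)^(1/3))/63) + C3*exp(-2*z*(14*2^(2/3)*7^(1/3)/(27*sqrt(785) + 757)^(1/3) + 14 + 2^(1/3)*7^(2/3)*(27*sqrt(785) + 757)^(1/3))/63)


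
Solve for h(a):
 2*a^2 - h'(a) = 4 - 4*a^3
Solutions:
 h(a) = C1 + a^4 + 2*a^3/3 - 4*a


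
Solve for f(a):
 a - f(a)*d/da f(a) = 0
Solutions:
 f(a) = -sqrt(C1 + a^2)
 f(a) = sqrt(C1 + a^2)


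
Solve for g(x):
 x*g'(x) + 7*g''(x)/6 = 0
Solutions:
 g(x) = C1 + C2*erf(sqrt(21)*x/7)


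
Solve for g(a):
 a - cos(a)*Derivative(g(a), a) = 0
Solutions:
 g(a) = C1 + Integral(a/cos(a), a)


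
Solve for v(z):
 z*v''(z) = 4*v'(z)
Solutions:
 v(z) = C1 + C2*z^5


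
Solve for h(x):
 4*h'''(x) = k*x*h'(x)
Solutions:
 h(x) = C1 + Integral(C2*airyai(2^(1/3)*k^(1/3)*x/2) + C3*airybi(2^(1/3)*k^(1/3)*x/2), x)


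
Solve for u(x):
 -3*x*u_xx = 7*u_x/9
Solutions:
 u(x) = C1 + C2*x^(20/27)


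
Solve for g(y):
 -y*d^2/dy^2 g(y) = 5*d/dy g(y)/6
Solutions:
 g(y) = C1 + C2*y^(1/6)


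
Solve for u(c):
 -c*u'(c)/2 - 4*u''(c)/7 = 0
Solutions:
 u(c) = C1 + C2*erf(sqrt(7)*c/4)


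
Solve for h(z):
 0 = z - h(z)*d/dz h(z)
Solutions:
 h(z) = -sqrt(C1 + z^2)
 h(z) = sqrt(C1 + z^2)


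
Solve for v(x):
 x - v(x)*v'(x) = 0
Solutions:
 v(x) = -sqrt(C1 + x^2)
 v(x) = sqrt(C1 + x^2)


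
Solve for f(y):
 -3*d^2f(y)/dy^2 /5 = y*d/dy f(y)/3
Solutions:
 f(y) = C1 + C2*erf(sqrt(10)*y/6)


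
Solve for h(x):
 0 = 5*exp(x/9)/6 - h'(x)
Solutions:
 h(x) = C1 + 15*exp(x/9)/2


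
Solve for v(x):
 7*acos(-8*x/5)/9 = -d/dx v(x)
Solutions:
 v(x) = C1 - 7*x*acos(-8*x/5)/9 - 7*sqrt(25 - 64*x^2)/72


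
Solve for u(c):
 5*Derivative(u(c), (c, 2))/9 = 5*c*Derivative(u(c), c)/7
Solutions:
 u(c) = C1 + C2*erfi(3*sqrt(14)*c/14)


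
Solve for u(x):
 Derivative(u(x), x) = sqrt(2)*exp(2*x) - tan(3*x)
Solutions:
 u(x) = C1 + sqrt(2)*exp(2*x)/2 + log(cos(3*x))/3


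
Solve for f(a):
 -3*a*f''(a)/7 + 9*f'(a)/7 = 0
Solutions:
 f(a) = C1 + C2*a^4


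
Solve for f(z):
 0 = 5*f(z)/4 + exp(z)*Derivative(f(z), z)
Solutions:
 f(z) = C1*exp(5*exp(-z)/4)


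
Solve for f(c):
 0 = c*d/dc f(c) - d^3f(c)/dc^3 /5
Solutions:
 f(c) = C1 + Integral(C2*airyai(5^(1/3)*c) + C3*airybi(5^(1/3)*c), c)


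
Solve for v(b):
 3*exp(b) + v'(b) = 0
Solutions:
 v(b) = C1 - 3*exp(b)


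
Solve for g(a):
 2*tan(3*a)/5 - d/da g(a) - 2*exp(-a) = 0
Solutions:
 g(a) = C1 + log(tan(3*a)^2 + 1)/15 + 2*exp(-a)


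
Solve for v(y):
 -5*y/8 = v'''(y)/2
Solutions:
 v(y) = C1 + C2*y + C3*y^2 - 5*y^4/96


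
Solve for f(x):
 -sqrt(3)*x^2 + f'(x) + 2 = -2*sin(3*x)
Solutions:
 f(x) = C1 + sqrt(3)*x^3/3 - 2*x + 2*cos(3*x)/3


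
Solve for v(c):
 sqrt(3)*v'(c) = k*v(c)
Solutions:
 v(c) = C1*exp(sqrt(3)*c*k/3)


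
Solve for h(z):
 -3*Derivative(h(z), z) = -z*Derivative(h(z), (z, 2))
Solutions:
 h(z) = C1 + C2*z^4


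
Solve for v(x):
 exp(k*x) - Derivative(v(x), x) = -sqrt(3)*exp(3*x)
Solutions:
 v(x) = C1 + sqrt(3)*exp(3*x)/3 + exp(k*x)/k


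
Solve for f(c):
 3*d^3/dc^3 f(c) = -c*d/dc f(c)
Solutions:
 f(c) = C1 + Integral(C2*airyai(-3^(2/3)*c/3) + C3*airybi(-3^(2/3)*c/3), c)


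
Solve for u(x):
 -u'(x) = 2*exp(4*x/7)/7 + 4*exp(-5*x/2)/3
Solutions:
 u(x) = C1 - exp(4*x/7)/2 + 8*exp(-5*x/2)/15


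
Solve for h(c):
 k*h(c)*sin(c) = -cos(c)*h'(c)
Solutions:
 h(c) = C1*exp(k*log(cos(c)))


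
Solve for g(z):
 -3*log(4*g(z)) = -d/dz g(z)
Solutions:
 -Integral(1/(log(_y) + 2*log(2)), (_y, g(z)))/3 = C1 - z


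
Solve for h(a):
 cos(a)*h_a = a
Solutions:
 h(a) = C1 + Integral(a/cos(a), a)


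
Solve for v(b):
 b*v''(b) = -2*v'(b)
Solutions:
 v(b) = C1 + C2/b


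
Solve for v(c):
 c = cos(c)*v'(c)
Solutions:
 v(c) = C1 + Integral(c/cos(c), c)


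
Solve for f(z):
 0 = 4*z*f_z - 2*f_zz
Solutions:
 f(z) = C1 + C2*erfi(z)


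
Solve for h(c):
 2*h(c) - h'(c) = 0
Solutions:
 h(c) = C1*exp(2*c)


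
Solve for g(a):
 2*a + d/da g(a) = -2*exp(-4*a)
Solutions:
 g(a) = C1 - a^2 + exp(-4*a)/2


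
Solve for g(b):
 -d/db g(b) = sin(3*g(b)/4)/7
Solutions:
 b/7 + 2*log(cos(3*g(b)/4) - 1)/3 - 2*log(cos(3*g(b)/4) + 1)/3 = C1


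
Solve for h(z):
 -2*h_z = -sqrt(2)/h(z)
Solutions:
 h(z) = -sqrt(C1 + sqrt(2)*z)
 h(z) = sqrt(C1 + sqrt(2)*z)


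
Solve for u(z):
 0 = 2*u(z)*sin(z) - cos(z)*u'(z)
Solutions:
 u(z) = C1/cos(z)^2


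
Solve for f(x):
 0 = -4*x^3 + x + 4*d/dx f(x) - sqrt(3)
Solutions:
 f(x) = C1 + x^4/4 - x^2/8 + sqrt(3)*x/4


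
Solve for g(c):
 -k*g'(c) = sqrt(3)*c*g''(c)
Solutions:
 g(c) = C1 + c^(-sqrt(3)*re(k)/3 + 1)*(C2*sin(sqrt(3)*log(c)*Abs(im(k))/3) + C3*cos(sqrt(3)*log(c)*im(k)/3))


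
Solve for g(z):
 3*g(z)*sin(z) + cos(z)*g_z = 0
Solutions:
 g(z) = C1*cos(z)^3


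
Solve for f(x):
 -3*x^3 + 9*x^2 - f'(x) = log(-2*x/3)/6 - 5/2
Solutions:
 f(x) = C1 - 3*x^4/4 + 3*x^3 - x*log(-x)/6 + x*(-log(2) + log(3) + 16)/6


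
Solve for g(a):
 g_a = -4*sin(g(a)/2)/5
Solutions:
 4*a/5 + log(cos(g(a)/2) - 1) - log(cos(g(a)/2) + 1) = C1


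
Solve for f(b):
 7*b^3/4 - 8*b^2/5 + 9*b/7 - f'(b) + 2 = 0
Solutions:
 f(b) = C1 + 7*b^4/16 - 8*b^3/15 + 9*b^2/14 + 2*b


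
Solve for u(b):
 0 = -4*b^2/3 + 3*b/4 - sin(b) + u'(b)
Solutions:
 u(b) = C1 + 4*b^3/9 - 3*b^2/8 - cos(b)


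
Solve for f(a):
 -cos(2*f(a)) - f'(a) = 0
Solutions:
 f(a) = -asin((C1 + exp(4*a))/(C1 - exp(4*a)))/2 + pi/2
 f(a) = asin((C1 + exp(4*a))/(C1 - exp(4*a)))/2


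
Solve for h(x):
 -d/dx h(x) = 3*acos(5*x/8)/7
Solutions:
 h(x) = C1 - 3*x*acos(5*x/8)/7 + 3*sqrt(64 - 25*x^2)/35


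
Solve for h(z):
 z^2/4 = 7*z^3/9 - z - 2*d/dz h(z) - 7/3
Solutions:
 h(z) = C1 + 7*z^4/72 - z^3/24 - z^2/4 - 7*z/6


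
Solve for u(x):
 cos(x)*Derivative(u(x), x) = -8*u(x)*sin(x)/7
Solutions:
 u(x) = C1*cos(x)^(8/7)


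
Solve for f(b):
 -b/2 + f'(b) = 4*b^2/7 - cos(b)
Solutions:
 f(b) = C1 + 4*b^3/21 + b^2/4 - sin(b)


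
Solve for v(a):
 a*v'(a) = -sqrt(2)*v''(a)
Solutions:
 v(a) = C1 + C2*erf(2^(1/4)*a/2)


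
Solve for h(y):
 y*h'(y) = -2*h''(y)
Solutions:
 h(y) = C1 + C2*erf(y/2)


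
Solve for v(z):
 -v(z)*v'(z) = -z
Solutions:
 v(z) = -sqrt(C1 + z^2)
 v(z) = sqrt(C1 + z^2)


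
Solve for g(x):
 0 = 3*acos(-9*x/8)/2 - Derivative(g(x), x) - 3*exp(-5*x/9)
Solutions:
 g(x) = C1 + 3*x*acos(-9*x/8)/2 + sqrt(64 - 81*x^2)/6 + 27*exp(-5*x/9)/5


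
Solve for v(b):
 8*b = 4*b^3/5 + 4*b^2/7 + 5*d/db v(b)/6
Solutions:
 v(b) = C1 - 6*b^4/25 - 8*b^3/35 + 24*b^2/5


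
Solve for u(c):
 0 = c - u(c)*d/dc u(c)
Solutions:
 u(c) = -sqrt(C1 + c^2)
 u(c) = sqrt(C1 + c^2)


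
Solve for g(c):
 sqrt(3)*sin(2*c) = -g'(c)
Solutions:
 g(c) = C1 + sqrt(3)*cos(2*c)/2


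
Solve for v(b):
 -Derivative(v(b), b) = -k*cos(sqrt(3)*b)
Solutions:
 v(b) = C1 + sqrt(3)*k*sin(sqrt(3)*b)/3


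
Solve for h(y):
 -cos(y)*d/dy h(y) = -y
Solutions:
 h(y) = C1 + Integral(y/cos(y), y)


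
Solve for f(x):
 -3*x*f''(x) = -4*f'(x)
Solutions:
 f(x) = C1 + C2*x^(7/3)


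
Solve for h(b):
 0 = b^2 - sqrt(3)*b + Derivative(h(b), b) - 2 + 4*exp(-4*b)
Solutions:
 h(b) = C1 - b^3/3 + sqrt(3)*b^2/2 + 2*b + exp(-4*b)


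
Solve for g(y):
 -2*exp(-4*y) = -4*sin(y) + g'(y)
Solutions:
 g(y) = C1 - 4*cos(y) + exp(-4*y)/2


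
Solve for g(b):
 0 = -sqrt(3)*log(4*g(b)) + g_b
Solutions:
 -sqrt(3)*Integral(1/(log(_y) + 2*log(2)), (_y, g(b)))/3 = C1 - b


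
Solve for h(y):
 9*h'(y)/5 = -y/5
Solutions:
 h(y) = C1 - y^2/18


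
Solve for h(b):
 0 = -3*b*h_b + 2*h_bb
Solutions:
 h(b) = C1 + C2*erfi(sqrt(3)*b/2)


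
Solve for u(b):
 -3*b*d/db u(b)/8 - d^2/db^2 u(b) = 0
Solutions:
 u(b) = C1 + C2*erf(sqrt(3)*b/4)


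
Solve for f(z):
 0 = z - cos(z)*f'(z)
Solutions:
 f(z) = C1 + Integral(z/cos(z), z)


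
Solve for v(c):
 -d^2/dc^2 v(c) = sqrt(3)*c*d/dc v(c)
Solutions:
 v(c) = C1 + C2*erf(sqrt(2)*3^(1/4)*c/2)


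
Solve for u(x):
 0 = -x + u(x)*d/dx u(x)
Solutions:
 u(x) = -sqrt(C1 + x^2)
 u(x) = sqrt(C1 + x^2)


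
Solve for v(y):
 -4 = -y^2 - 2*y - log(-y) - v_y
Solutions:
 v(y) = C1 - y^3/3 - y^2 - y*log(-y) + 5*y


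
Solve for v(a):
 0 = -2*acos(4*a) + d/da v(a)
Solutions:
 v(a) = C1 + 2*a*acos(4*a) - sqrt(1 - 16*a^2)/2


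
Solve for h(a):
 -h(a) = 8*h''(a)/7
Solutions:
 h(a) = C1*sin(sqrt(14)*a/4) + C2*cos(sqrt(14)*a/4)


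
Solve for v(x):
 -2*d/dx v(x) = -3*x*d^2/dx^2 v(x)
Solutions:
 v(x) = C1 + C2*x^(5/3)


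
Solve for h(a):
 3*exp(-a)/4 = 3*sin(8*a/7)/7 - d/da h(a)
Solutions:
 h(a) = C1 - 3*cos(8*a/7)/8 + 3*exp(-a)/4


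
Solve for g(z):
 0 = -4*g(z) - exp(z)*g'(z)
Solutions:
 g(z) = C1*exp(4*exp(-z))


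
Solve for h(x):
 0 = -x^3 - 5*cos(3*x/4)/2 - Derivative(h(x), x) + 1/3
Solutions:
 h(x) = C1 - x^4/4 + x/3 - 10*sin(3*x/4)/3


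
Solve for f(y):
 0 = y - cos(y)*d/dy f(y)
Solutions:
 f(y) = C1 + Integral(y/cos(y), y)


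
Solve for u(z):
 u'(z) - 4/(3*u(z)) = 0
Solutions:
 u(z) = -sqrt(C1 + 24*z)/3
 u(z) = sqrt(C1 + 24*z)/3


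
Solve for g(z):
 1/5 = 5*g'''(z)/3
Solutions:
 g(z) = C1 + C2*z + C3*z^2 + z^3/50


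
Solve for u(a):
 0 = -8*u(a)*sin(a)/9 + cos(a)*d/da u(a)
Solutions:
 u(a) = C1/cos(a)^(8/9)


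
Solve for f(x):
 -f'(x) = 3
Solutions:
 f(x) = C1 - 3*x


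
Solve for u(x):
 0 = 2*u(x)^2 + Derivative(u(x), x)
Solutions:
 u(x) = 1/(C1 + 2*x)


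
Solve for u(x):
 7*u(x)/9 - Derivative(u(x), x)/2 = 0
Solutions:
 u(x) = C1*exp(14*x/9)


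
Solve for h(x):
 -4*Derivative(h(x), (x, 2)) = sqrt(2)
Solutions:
 h(x) = C1 + C2*x - sqrt(2)*x^2/8


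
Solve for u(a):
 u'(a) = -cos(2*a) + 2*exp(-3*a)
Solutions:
 u(a) = C1 - sin(2*a)/2 - 2*exp(-3*a)/3


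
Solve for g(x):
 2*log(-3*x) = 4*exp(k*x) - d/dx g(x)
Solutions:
 g(x) = C1 - 2*x*log(-x) + 2*x*(1 - log(3)) + Piecewise((4*exp(k*x)/k, Ne(k, 0)), (4*x, True))


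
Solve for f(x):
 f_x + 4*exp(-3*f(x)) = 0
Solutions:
 f(x) = log(C1 - 12*x)/3
 f(x) = log((-3^(1/3) - 3^(5/6)*I)*(C1 - 4*x)^(1/3)/2)
 f(x) = log((-3^(1/3) + 3^(5/6)*I)*(C1 - 4*x)^(1/3)/2)


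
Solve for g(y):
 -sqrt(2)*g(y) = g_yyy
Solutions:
 g(y) = C3*exp(-2^(1/6)*y) + (C1*sin(2^(1/6)*sqrt(3)*y/2) + C2*cos(2^(1/6)*sqrt(3)*y/2))*exp(2^(1/6)*y/2)


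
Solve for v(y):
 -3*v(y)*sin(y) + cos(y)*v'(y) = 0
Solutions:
 v(y) = C1/cos(y)^3


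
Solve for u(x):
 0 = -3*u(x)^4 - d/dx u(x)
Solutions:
 u(x) = (-3^(2/3) - 3*3^(1/6)*I)*(1/(C1 + 3*x))^(1/3)/6
 u(x) = (-3^(2/3) + 3*3^(1/6)*I)*(1/(C1 + 3*x))^(1/3)/6
 u(x) = (1/(C1 + 9*x))^(1/3)


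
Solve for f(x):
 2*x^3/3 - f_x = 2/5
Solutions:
 f(x) = C1 + x^4/6 - 2*x/5


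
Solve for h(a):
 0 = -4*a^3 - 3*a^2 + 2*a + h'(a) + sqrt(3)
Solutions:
 h(a) = C1 + a^4 + a^3 - a^2 - sqrt(3)*a


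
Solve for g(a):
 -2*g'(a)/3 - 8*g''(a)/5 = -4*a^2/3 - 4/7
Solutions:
 g(a) = C1 + C2*exp(-5*a/12) + 2*a^3/3 - 24*a^2/5 + 4182*a/175


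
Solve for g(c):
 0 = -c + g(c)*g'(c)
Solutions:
 g(c) = -sqrt(C1 + c^2)
 g(c) = sqrt(C1 + c^2)


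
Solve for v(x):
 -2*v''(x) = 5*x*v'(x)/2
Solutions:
 v(x) = C1 + C2*erf(sqrt(10)*x/4)


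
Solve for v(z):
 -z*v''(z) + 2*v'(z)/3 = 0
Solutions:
 v(z) = C1 + C2*z^(5/3)


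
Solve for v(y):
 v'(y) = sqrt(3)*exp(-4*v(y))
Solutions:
 v(y) = log(-I*(C1 + 4*sqrt(3)*y)^(1/4))
 v(y) = log(I*(C1 + 4*sqrt(3)*y)^(1/4))
 v(y) = log(-(C1 + 4*sqrt(3)*y)^(1/4))
 v(y) = log(C1 + 4*sqrt(3)*y)/4


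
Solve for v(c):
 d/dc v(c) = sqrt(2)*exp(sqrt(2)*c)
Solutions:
 v(c) = C1 + exp(sqrt(2)*c)


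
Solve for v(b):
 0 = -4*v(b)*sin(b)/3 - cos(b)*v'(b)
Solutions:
 v(b) = C1*cos(b)^(4/3)


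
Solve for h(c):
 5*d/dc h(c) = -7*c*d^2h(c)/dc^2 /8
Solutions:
 h(c) = C1 + C2/c^(33/7)


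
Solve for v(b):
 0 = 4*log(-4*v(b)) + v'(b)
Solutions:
 Integral(1/(log(-_y) + 2*log(2)), (_y, v(b)))/4 = C1 - b


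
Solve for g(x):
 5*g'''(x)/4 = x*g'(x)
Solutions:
 g(x) = C1 + Integral(C2*airyai(10^(2/3)*x/5) + C3*airybi(10^(2/3)*x/5), x)


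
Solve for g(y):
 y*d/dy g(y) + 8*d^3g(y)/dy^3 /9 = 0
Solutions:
 g(y) = C1 + Integral(C2*airyai(-3^(2/3)*y/2) + C3*airybi(-3^(2/3)*y/2), y)


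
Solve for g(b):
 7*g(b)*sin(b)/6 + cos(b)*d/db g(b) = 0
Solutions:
 g(b) = C1*cos(b)^(7/6)


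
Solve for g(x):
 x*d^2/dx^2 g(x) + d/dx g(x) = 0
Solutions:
 g(x) = C1 + C2*log(x)


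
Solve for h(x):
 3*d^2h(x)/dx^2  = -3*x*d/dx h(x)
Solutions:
 h(x) = C1 + C2*erf(sqrt(2)*x/2)


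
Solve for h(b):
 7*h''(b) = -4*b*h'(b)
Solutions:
 h(b) = C1 + C2*erf(sqrt(14)*b/7)


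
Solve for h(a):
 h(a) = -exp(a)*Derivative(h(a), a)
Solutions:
 h(a) = C1*exp(exp(-a))


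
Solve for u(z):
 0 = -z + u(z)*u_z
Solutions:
 u(z) = -sqrt(C1 + z^2)
 u(z) = sqrt(C1 + z^2)


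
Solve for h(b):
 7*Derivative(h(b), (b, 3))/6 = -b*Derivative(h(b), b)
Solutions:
 h(b) = C1 + Integral(C2*airyai(-6^(1/3)*7^(2/3)*b/7) + C3*airybi(-6^(1/3)*7^(2/3)*b/7), b)


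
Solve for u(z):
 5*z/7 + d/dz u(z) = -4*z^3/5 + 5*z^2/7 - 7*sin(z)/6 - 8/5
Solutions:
 u(z) = C1 - z^4/5 + 5*z^3/21 - 5*z^2/14 - 8*z/5 + 7*cos(z)/6


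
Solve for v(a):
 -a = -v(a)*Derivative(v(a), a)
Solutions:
 v(a) = -sqrt(C1 + a^2)
 v(a) = sqrt(C1 + a^2)


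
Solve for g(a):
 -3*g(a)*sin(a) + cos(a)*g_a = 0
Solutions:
 g(a) = C1/cos(a)^3


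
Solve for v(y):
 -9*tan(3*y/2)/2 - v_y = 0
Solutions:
 v(y) = C1 + 3*log(cos(3*y/2))


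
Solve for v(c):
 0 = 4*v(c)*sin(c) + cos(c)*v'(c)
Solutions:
 v(c) = C1*cos(c)^4


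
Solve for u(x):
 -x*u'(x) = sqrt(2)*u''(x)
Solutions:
 u(x) = C1 + C2*erf(2^(1/4)*x/2)


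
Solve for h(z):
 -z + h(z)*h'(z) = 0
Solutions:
 h(z) = -sqrt(C1 + z^2)
 h(z) = sqrt(C1 + z^2)


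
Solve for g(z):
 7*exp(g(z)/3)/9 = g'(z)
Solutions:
 g(z) = 3*log(-1/(C1 + 7*z)) + 9*log(3)


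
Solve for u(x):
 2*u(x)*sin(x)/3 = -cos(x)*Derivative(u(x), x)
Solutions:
 u(x) = C1*cos(x)^(2/3)


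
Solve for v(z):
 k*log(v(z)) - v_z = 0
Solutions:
 li(v(z)) = C1 + k*z


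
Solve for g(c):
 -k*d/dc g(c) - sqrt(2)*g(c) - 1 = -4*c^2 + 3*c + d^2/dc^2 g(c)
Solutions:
 g(c) = C1*exp(c*(-k + sqrt(k^2 - 4*sqrt(2)))/2) + C2*exp(-c*(k + sqrt(k^2 - 4*sqrt(2)))/2) + 2*sqrt(2)*c^2 - 4*c*k - 3*sqrt(2)*c/2 + 2*sqrt(2)*k^2 + 3*k/2 - 4 - sqrt(2)/2


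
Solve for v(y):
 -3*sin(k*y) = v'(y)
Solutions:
 v(y) = C1 + 3*cos(k*y)/k


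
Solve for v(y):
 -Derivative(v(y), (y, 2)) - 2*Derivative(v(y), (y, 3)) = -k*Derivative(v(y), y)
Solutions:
 v(y) = C1 + C2*exp(y*(sqrt(8*k + 1) - 1)/4) + C3*exp(-y*(sqrt(8*k + 1) + 1)/4)


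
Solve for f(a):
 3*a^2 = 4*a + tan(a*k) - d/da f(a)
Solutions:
 f(a) = C1 - a^3 + 2*a^2 + Piecewise((-log(cos(a*k))/k, Ne(k, 0)), (0, True))


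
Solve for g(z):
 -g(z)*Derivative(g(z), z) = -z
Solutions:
 g(z) = -sqrt(C1 + z^2)
 g(z) = sqrt(C1 + z^2)


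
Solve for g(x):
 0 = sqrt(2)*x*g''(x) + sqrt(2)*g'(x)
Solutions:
 g(x) = C1 + C2*log(x)


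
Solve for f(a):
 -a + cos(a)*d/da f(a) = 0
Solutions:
 f(a) = C1 + Integral(a/cos(a), a)


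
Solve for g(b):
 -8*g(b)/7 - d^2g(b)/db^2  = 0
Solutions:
 g(b) = C1*sin(2*sqrt(14)*b/7) + C2*cos(2*sqrt(14)*b/7)


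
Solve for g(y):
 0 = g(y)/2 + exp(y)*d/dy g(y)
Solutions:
 g(y) = C1*exp(exp(-y)/2)


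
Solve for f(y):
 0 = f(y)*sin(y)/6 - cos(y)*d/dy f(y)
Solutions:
 f(y) = C1/cos(y)^(1/6)


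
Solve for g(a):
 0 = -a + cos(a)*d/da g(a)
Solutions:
 g(a) = C1 + Integral(a/cos(a), a)


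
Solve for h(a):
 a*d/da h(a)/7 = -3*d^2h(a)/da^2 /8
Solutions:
 h(a) = C1 + C2*erf(2*sqrt(21)*a/21)


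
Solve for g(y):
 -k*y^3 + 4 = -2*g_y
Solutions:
 g(y) = C1 + k*y^4/8 - 2*y


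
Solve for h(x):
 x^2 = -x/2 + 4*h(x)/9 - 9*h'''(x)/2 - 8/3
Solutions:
 h(x) = C3*exp(2*3^(2/3)*x/9) + 9*x^2/4 + 9*x/8 + (C1*sin(3^(1/6)*x/3) + C2*cos(3^(1/6)*x/3))*exp(-3^(2/3)*x/9) + 6


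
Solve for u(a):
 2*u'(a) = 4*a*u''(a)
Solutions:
 u(a) = C1 + C2*a^(3/2)


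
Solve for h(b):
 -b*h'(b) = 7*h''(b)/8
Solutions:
 h(b) = C1 + C2*erf(2*sqrt(7)*b/7)


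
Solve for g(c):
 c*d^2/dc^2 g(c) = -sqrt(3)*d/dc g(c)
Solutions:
 g(c) = C1 + C2*c^(1 - sqrt(3))


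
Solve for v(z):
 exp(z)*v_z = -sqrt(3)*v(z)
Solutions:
 v(z) = C1*exp(sqrt(3)*exp(-z))


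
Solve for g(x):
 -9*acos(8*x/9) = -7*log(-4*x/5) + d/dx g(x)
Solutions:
 g(x) = C1 + 7*x*log(-x) - 9*x*acos(8*x/9) - 7*x*log(5) - 7*x + 14*x*log(2) + 9*sqrt(81 - 64*x^2)/8


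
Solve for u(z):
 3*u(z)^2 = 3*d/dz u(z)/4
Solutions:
 u(z) = -1/(C1 + 4*z)


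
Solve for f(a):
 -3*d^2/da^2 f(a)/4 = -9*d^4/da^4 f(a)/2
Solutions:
 f(a) = C1 + C2*a + C3*exp(-sqrt(6)*a/6) + C4*exp(sqrt(6)*a/6)


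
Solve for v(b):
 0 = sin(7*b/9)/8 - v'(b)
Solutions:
 v(b) = C1 - 9*cos(7*b/9)/56


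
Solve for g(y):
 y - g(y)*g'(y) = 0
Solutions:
 g(y) = -sqrt(C1 + y^2)
 g(y) = sqrt(C1 + y^2)


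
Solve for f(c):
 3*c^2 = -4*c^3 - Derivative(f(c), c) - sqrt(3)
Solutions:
 f(c) = C1 - c^4 - c^3 - sqrt(3)*c


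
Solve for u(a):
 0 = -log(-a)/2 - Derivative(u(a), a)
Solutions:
 u(a) = C1 - a*log(-a)/2 + a/2


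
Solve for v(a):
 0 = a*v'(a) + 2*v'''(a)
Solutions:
 v(a) = C1 + Integral(C2*airyai(-2^(2/3)*a/2) + C3*airybi(-2^(2/3)*a/2), a)


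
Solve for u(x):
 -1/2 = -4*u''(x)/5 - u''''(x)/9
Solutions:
 u(x) = C1 + C2*x + C3*sin(6*sqrt(5)*x/5) + C4*cos(6*sqrt(5)*x/5) + 5*x^2/16


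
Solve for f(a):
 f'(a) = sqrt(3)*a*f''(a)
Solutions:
 f(a) = C1 + C2*a^(sqrt(3)/3 + 1)


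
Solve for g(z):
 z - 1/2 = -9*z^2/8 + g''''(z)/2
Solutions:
 g(z) = C1 + C2*z + C3*z^2 + C4*z^3 + z^6/160 + z^5/60 - z^4/24


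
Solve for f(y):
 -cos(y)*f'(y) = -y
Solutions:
 f(y) = C1 + Integral(y/cos(y), y)


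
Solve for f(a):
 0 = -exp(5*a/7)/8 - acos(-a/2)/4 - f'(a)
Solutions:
 f(a) = C1 - a*acos(-a/2)/4 - sqrt(4 - a^2)/4 - 7*exp(5*a/7)/40


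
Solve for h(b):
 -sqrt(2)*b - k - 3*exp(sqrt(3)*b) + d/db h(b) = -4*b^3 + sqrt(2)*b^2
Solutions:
 h(b) = C1 - b^4 + sqrt(2)*b^3/3 + sqrt(2)*b^2/2 + b*k + sqrt(3)*exp(sqrt(3)*b)


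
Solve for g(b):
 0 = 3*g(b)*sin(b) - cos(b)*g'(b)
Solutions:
 g(b) = C1/cos(b)^3


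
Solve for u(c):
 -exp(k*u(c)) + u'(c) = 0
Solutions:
 u(c) = Piecewise((log(-1/(C1*k + c*k))/k, Ne(k, 0)), (nan, True))
 u(c) = Piecewise((C1 + c, Eq(k, 0)), (nan, True))


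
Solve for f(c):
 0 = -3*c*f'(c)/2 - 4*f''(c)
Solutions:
 f(c) = C1 + C2*erf(sqrt(3)*c/4)


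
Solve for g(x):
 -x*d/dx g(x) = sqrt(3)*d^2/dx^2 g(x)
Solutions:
 g(x) = C1 + C2*erf(sqrt(2)*3^(3/4)*x/6)


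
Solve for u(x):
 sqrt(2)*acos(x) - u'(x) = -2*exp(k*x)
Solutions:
 u(x) = C1 + sqrt(2)*(x*acos(x) - sqrt(1 - x^2)) + 2*Piecewise((exp(k*x)/k, Ne(k, 0)), (x, True))


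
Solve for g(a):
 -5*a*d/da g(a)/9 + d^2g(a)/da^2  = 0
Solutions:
 g(a) = C1 + C2*erfi(sqrt(10)*a/6)


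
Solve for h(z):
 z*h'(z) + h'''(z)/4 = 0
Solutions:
 h(z) = C1 + Integral(C2*airyai(-2^(2/3)*z) + C3*airybi(-2^(2/3)*z), z)


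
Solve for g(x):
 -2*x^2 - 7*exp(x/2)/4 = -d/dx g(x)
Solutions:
 g(x) = C1 + 2*x^3/3 + 7*exp(x/2)/2


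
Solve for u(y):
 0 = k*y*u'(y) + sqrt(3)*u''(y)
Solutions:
 u(y) = Piecewise((-sqrt(2)*3^(1/4)*sqrt(pi)*C1*erf(sqrt(2)*3^(3/4)*sqrt(k)*y/6)/(2*sqrt(k)) - C2, (k > 0) | (k < 0)), (-C1*y - C2, True))


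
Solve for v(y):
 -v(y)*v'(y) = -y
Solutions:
 v(y) = -sqrt(C1 + y^2)
 v(y) = sqrt(C1 + y^2)


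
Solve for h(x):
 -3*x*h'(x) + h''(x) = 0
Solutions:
 h(x) = C1 + C2*erfi(sqrt(6)*x/2)


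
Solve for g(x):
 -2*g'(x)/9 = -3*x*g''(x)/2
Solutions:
 g(x) = C1 + C2*x^(31/27)


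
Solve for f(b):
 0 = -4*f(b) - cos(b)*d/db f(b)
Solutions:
 f(b) = C1*(sin(b)^2 - 2*sin(b) + 1)/(sin(b)^2 + 2*sin(b) + 1)


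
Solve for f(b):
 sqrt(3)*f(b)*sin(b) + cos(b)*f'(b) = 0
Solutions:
 f(b) = C1*cos(b)^(sqrt(3))


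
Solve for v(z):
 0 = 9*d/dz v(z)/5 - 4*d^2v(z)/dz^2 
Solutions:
 v(z) = C1 + C2*exp(9*z/20)


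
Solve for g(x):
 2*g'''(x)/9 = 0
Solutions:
 g(x) = C1 + C2*x + C3*x^2


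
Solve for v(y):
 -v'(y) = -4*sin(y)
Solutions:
 v(y) = C1 - 4*cos(y)


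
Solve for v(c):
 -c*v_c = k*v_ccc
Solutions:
 v(c) = C1 + Integral(C2*airyai(c*(-1/k)^(1/3)) + C3*airybi(c*(-1/k)^(1/3)), c)


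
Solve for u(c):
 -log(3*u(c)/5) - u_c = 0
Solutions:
 Integral(1/(log(_y) - log(5) + log(3)), (_y, u(c))) = C1 - c


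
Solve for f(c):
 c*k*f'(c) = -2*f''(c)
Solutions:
 f(c) = Piecewise((-sqrt(pi)*C1*erf(c*sqrt(k)/2)/sqrt(k) - C2, (k > 0) | (k < 0)), (-C1*c - C2, True))


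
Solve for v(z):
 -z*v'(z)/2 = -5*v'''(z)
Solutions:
 v(z) = C1 + Integral(C2*airyai(10^(2/3)*z/10) + C3*airybi(10^(2/3)*z/10), z)


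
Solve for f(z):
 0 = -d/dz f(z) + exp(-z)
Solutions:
 f(z) = C1 - exp(-z)


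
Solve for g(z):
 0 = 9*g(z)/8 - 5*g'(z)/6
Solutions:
 g(z) = C1*exp(27*z/20)


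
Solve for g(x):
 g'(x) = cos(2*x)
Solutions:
 g(x) = C1 + sin(2*x)/2


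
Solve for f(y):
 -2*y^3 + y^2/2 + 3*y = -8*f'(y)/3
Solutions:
 f(y) = C1 + 3*y^4/16 - y^3/16 - 9*y^2/16


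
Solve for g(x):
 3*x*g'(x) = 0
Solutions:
 g(x) = C1
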